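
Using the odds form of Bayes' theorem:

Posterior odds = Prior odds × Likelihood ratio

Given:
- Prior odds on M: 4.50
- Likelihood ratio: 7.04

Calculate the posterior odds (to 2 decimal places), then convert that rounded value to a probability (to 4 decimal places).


Step 1: Calculate posterior odds
Posterior odds = Prior odds × LR
               = 4.50 × 7.04
               = 31.68

Step 2: Convert to probability
P(M|E) = Posterior odds / (1 + Posterior odds)
       = 31.68 / (1 + 31.68)
       = 31.68 / 32.68
       = 0.9694

The evidence increased P(M) from 0.8182 to 0.9694.


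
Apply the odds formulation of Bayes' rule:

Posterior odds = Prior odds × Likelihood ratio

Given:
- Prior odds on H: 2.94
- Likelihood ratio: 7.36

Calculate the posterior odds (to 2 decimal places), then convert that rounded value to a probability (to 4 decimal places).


Step 1: Calculate posterior odds
Posterior odds = Prior odds × LR
               = 2.94 × 7.36
               = 21.64

Step 2: Convert to probability
P(H|E) = Posterior odds / (1 + Posterior odds)
       = 21.64 / (1 + 21.64)
       = 21.64 / 22.64
       = 0.9558

The evidence increased P(H) from 0.7462 to 0.9558.


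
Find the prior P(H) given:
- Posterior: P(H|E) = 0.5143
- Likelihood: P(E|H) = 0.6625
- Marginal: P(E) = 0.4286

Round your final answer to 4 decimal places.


From Bayes' theorem: P(H|E) = P(E|H) × P(H) / P(E)

Rearranging for P(H):
P(H) = P(H|E) × P(E) / P(E|H)
     = 0.5143 × 0.4286 / 0.6625
     = 0.22042898 / 0.6625
     = 0.3327


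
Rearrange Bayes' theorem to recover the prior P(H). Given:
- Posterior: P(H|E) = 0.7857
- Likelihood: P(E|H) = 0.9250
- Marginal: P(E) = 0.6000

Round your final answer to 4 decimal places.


From Bayes' theorem: P(H|E) = P(E|H) × P(H) / P(E)

Rearranging for P(H):
P(H) = P(H|E) × P(E) / P(E|H)
     = 0.7857 × 0.6000 / 0.9250
     = 0.47142000 / 0.9250
     = 0.5096


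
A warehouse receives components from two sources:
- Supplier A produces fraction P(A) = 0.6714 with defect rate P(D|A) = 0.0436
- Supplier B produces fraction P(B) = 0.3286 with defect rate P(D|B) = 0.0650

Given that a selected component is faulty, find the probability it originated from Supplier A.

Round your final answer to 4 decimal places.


Let A = from Supplier A, D = faulty

Given:
- P(A) = 0.6714, P(B) = 0.3286
- P(D|A) = 0.0436, P(D|B) = 0.0650

Step 1: Find P(D)
P(D) = P(D|A)P(A) + P(D|B)P(B)
     = 0.0436 × 0.6714 + 0.0650 × 0.3286
     = 0.02927304 + 0.02135900
     = 0.05063204

Step 2: Apply Bayes' theorem
P(A|D) = P(D|A)P(A) / P(D)
       = 0.02927304 / 0.05063204
       = 0.5782


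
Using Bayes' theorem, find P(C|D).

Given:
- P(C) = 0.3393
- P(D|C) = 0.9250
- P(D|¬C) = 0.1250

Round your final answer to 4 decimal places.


Bayes' theorem: P(C|D) = P(D|C) × P(C) / P(D)

Step 1: Calculate P(D) using law of total probability
P(D) = P(D|C)P(C) + P(D|¬C)P(¬C)
     = 0.9250 × 0.3393 + 0.1250 × 0.6607
     = 0.31385250 + 0.08258750
     = 0.39644000

Step 2: Apply Bayes' theorem
P(C|D) = P(D|C) × P(C) / P(D)
       = 0.31385250 / 0.39644000
       = 0.7917


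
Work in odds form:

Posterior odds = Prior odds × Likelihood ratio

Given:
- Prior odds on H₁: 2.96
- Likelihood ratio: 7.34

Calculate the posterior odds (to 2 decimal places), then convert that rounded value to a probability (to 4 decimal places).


Step 1: Calculate posterior odds
Posterior odds = Prior odds × LR
               = 2.96 × 7.34
               = 21.73

Step 2: Convert to probability
P(H₁|E) = Posterior odds / (1 + Posterior odds)
       = 21.73 / (1 + 21.73)
       = 21.73 / 22.73
       = 0.9560

The evidence increased P(H₁) from 0.7475 to 0.9560.


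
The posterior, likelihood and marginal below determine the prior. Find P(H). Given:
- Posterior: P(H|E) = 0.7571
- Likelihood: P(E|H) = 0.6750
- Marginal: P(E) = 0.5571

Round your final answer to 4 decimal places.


From Bayes' theorem: P(H|E) = P(E|H) × P(H) / P(E)

Rearranging for P(H):
P(H) = P(H|E) × P(E) / P(E|H)
     = 0.7571 × 0.5571 / 0.6750
     = 0.42178041 / 0.6750
     = 0.6249


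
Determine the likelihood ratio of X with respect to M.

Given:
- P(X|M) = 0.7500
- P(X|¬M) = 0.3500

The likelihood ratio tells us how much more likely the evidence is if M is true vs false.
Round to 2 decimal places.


Likelihood Ratio (LR) = P(X|M) / P(X|¬M)

LR = 0.7500 / 0.3500
   = 2.14

The evidence is 2.14 times more likely if M is true than if M is false.
LR > 1, so observing X raises the odds in favor of M.


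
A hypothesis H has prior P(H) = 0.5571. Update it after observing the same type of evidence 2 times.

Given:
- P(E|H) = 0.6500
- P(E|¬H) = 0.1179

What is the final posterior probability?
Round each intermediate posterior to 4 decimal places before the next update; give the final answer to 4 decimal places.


Sequential Bayesian updating:

Initial prior: P(H) = 0.5571

Update 1:
  P(E) = 0.6500 × 0.5571 + 0.1179 × 0.4429 = 0.36211500 + 0.05221791 = 0.41433291
  P(H|E) = 0.36211500 / 0.41433291 = 0.8740

Update 2:
  P(E) = 0.6500 × 0.8740 + 0.1179 × 0.1260 = 0.56810000 + 0.01485540 = 0.58295540
  P(H|E) = 0.56810000 / 0.58295540 = 0.9745

Final posterior: 0.9745


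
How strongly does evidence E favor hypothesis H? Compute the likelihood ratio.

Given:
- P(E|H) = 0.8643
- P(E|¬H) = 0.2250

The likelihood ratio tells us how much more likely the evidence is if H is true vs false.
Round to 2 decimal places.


Likelihood Ratio (LR) = P(E|H) / P(E|¬H)

LR = 0.8643 / 0.2250
   = 3.84

The evidence is 3.84 times more likely if H is true than if H is false.
Because LR exceeds 1, E is evidence for H.


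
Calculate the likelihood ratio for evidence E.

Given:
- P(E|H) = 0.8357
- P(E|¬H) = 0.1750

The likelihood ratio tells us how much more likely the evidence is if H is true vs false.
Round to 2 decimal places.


Likelihood Ratio (LR) = P(E|H) / P(E|¬H)

LR = 0.8357 / 0.1750
   = 4.78

The evidence is 4.78 times more likely if H is true than if H is false.
Because LR exceeds 1, E is evidence for H.


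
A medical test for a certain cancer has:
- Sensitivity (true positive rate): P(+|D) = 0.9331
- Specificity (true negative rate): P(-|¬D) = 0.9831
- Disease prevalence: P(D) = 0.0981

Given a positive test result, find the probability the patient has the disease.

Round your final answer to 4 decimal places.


Let D = has disease, + = positive test

Given:
- P(D) = 0.0981 (prevalence)
- P(+|D) = 0.9331 (sensitivity)
- P(-|¬D) = 0.9831 (specificity)
- P(+|¬D) = 0.0169 (false positive rate = 1 - specificity)

Step 1: Find P(+)
P(+) = P(+|D)P(D) + P(+|¬D)P(¬D)
     = 0.9331 × 0.0981 + 0.0169 × 0.9019
     = 0.09153711 + 0.01524211
     = 0.10677922

Step 2: Apply Bayes' theorem for P(D|+)
P(D|+) = P(+|D)P(D) / P(+)
       = 0.09153711 / 0.10677922
       = 0.8573


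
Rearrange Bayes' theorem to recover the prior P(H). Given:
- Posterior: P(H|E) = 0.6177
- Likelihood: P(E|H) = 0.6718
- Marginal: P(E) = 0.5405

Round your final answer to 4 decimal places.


From Bayes' theorem: P(H|E) = P(E|H) × P(H) / P(E)

Rearranging for P(H):
P(H) = P(H|E) × P(E) / P(E|H)
     = 0.6177 × 0.5405 / 0.6718
     = 0.33386685 / 0.6718
     = 0.4970


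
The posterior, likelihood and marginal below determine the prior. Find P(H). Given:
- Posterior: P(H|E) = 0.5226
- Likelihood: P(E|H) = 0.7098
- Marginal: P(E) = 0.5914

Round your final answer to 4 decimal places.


From Bayes' theorem: P(H|E) = P(E|H) × P(H) / P(E)

Rearranging for P(H):
P(H) = P(H|E) × P(E) / P(E|H)
     = 0.5226 × 0.5914 / 0.7098
     = 0.30906564 / 0.7098
     = 0.4354


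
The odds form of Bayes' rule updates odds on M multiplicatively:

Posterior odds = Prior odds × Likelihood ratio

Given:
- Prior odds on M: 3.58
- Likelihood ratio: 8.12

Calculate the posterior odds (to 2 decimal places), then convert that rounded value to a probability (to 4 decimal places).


Step 1: Calculate posterior odds
Posterior odds = Prior odds × LR
               = 3.58 × 8.12
               = 29.07

Step 2: Convert to probability
P(M|E) = Posterior odds / (1 + Posterior odds)
       = 29.07 / (1 + 29.07)
       = 29.07 / 30.07
       = 0.9667

The evidence increased P(M) from 0.7817 to 0.9667.


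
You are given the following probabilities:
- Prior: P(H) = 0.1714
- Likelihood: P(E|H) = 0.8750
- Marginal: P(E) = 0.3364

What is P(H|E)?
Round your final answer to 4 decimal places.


Using Bayes' theorem:

P(H|E) = P(E|H) × P(H) / P(E)
       = 0.8750 × 0.1714 / 0.3364
       = 0.14997500 / 0.3364
       = 0.4458

The evidence strengthens our belief in H.
Prior: 0.1714 → Posterior: 0.4458


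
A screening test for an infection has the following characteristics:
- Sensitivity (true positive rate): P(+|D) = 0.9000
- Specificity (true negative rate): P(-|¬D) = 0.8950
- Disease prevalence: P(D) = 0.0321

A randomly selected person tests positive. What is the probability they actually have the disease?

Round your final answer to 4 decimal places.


Let D = has disease, + = positive test

Given:
- P(D) = 0.0321 (prevalence)
- P(+|D) = 0.9000 (sensitivity)
- P(-|¬D) = 0.8950 (specificity)
- P(+|¬D) = 0.1050 (false positive rate = 1 - specificity)

Step 1: Find P(+)
P(+) = P(+|D)P(D) + P(+|¬D)P(¬D)
     = 0.9000 × 0.0321 + 0.1050 × 0.9679
     = 0.02889000 + 0.10162950
     = 0.13051950

Step 2: Apply Bayes' theorem for P(D|+)
P(D|+) = P(+|D)P(D) / P(+)
       = 0.02889000 / 0.13051950
       = 0.2213


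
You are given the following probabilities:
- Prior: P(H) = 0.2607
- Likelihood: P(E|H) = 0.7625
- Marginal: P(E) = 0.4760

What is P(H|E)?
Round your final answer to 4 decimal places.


Using Bayes' theorem:

P(H|E) = P(E|H) × P(H) / P(E)
       = 0.7625 × 0.2607 / 0.4760
       = 0.19878375 / 0.4760
       = 0.4176

The evidence strengthens our belief in H.
Prior: 0.2607 → Posterior: 0.4176


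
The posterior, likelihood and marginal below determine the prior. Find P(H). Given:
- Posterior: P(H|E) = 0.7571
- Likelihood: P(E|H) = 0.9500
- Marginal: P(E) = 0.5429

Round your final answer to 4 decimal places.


From Bayes' theorem: P(H|E) = P(E|H) × P(H) / P(E)

Rearranging for P(H):
P(H) = P(H|E) × P(E) / P(E|H)
     = 0.7571 × 0.5429 / 0.9500
     = 0.41102959 / 0.9500
     = 0.4327


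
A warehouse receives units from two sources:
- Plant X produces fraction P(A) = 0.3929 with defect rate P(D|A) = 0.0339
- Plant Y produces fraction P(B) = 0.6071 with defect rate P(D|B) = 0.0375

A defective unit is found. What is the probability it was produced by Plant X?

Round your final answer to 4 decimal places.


Let A = from Plant X, D = defective

Given:
- P(A) = 0.3929, P(B) = 0.6071
- P(D|A) = 0.0339, P(D|B) = 0.0375

Step 1: Find P(D)
P(D) = P(D|A)P(A) + P(D|B)P(B)
     = 0.0339 × 0.3929 + 0.0375 × 0.6071
     = 0.01331931 + 0.02276625
     = 0.03608556

Step 2: Apply Bayes' theorem
P(A|D) = P(D|A)P(A) / P(D)
       = 0.01331931 / 0.03608556
       = 0.3691


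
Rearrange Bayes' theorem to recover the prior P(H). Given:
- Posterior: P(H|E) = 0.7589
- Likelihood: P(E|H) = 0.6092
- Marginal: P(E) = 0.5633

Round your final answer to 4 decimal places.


From Bayes' theorem: P(H|E) = P(E|H) × P(H) / P(E)

Rearranging for P(H):
P(H) = P(H|E) × P(E) / P(E|H)
     = 0.7589 × 0.5633 / 0.6092
     = 0.42748837 / 0.6092
     = 0.7017


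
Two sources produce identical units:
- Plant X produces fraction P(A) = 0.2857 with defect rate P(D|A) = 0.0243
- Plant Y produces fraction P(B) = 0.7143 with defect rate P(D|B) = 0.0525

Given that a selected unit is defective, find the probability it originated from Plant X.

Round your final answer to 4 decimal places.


Let A = from Plant X, D = defective

Given:
- P(A) = 0.2857, P(B) = 0.7143
- P(D|A) = 0.0243, P(D|B) = 0.0525

Step 1: Find P(D)
P(D) = P(D|A)P(A) + P(D|B)P(B)
     = 0.0243 × 0.2857 + 0.0525 × 0.7143
     = 0.00694251 + 0.03750075
     = 0.04444326

Step 2: Apply Bayes' theorem
P(A|D) = P(D|A)P(A) / P(D)
       = 0.00694251 / 0.04444326
       = 0.1562


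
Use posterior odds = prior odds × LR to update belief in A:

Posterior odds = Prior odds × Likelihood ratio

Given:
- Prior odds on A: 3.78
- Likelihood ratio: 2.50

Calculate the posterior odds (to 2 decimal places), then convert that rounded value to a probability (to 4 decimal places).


Step 1: Calculate posterior odds
Posterior odds = Prior odds × LR
               = 3.78 × 2.50
               = 9.45

Step 2: Convert to probability
P(A|E) = Posterior odds / (1 + Posterior odds)
       = 9.45 / (1 + 9.45)
       = 9.45 / 10.45
       = 0.9043

The evidence increased P(A) from 0.7908 to 0.9043.


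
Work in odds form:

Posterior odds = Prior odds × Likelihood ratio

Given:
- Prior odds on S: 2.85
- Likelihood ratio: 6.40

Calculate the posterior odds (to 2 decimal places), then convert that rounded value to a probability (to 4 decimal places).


Step 1: Calculate posterior odds
Posterior odds = Prior odds × LR
               = 2.85 × 6.40
               = 18.24

Step 2: Convert to probability
P(S|E) = Posterior odds / (1 + Posterior odds)
       = 18.24 / (1 + 18.24)
       = 18.24 / 19.24
       = 0.9480

The evidence increased P(S) from 0.7403 to 0.9480.


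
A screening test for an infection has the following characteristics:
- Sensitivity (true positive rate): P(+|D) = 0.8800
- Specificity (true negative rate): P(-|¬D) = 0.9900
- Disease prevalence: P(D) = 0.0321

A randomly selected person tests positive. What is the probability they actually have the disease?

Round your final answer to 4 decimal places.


Let D = has disease, + = positive test

Given:
- P(D) = 0.0321 (prevalence)
- P(+|D) = 0.8800 (sensitivity)
- P(-|¬D) = 0.9900 (specificity)
- P(+|¬D) = 0.0100 (false positive rate = 1 - specificity)

Step 1: Find P(+)
P(+) = P(+|D)P(D) + P(+|¬D)P(¬D)
     = 0.8800 × 0.0321 + 0.0100 × 0.9679
     = 0.02824800 + 0.00967900
     = 0.03792700

Step 2: Apply Bayes' theorem for P(D|+)
P(D|+) = P(+|D)P(D) / P(+)
       = 0.02824800 / 0.03792700
       = 0.7448


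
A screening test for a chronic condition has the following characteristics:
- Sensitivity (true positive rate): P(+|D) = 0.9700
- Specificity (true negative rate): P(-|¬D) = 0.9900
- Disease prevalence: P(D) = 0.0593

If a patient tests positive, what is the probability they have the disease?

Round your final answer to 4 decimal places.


Let D = has disease, + = positive test

Given:
- P(D) = 0.0593 (prevalence)
- P(+|D) = 0.9700 (sensitivity)
- P(-|¬D) = 0.9900 (specificity)
- P(+|¬D) = 0.0100 (false positive rate = 1 - specificity)

Step 1: Find P(+)
P(+) = P(+|D)P(D) + P(+|¬D)P(¬D)
     = 0.9700 × 0.0593 + 0.0100 × 0.9407
     = 0.05752100 + 0.00940700
     = 0.06692800

Step 2: Apply Bayes' theorem for P(D|+)
P(D|+) = P(+|D)P(D) / P(+)
       = 0.05752100 / 0.06692800
       = 0.8594


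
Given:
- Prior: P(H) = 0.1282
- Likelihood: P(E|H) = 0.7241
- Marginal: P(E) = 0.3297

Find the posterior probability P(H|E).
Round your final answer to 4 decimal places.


Using Bayes' theorem:

P(H|E) = P(E|H) × P(H) / P(E)
       = 0.7241 × 0.1282 / 0.3297
       = 0.09282962 / 0.3297
       = 0.2816

The evidence strengthens our belief in H.
Prior: 0.1282 → Posterior: 0.2816


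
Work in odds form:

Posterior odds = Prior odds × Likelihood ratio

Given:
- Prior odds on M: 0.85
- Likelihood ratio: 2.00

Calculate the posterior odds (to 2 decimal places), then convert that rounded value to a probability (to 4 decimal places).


Step 1: Calculate posterior odds
Posterior odds = Prior odds × LR
               = 0.85 × 2.00
               = 1.70

Step 2: Convert to probability
P(M|E) = Posterior odds / (1 + Posterior odds)
       = 1.70 / (1 + 1.70)
       = 1.70 / 2.70
       = 0.6296

The evidence increased P(M) from 0.4595 to 0.6296.


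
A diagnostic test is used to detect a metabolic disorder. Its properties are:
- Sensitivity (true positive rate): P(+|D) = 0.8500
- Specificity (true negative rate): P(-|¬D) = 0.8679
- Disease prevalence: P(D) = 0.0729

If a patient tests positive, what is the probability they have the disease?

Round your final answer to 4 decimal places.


Let D = has disease, + = positive test

Given:
- P(D) = 0.0729 (prevalence)
- P(+|D) = 0.8500 (sensitivity)
- P(-|¬D) = 0.8679 (specificity)
- P(+|¬D) = 0.1321 (false positive rate = 1 - specificity)

Step 1: Find P(+)
P(+) = P(+|D)P(D) + P(+|¬D)P(¬D)
     = 0.8500 × 0.0729 + 0.1321 × 0.9271
     = 0.06196500 + 0.12246991
     = 0.18443491

Step 2: Apply Bayes' theorem for P(D|+)
P(D|+) = P(+|D)P(D) / P(+)
       = 0.06196500 / 0.18443491
       = 0.3360


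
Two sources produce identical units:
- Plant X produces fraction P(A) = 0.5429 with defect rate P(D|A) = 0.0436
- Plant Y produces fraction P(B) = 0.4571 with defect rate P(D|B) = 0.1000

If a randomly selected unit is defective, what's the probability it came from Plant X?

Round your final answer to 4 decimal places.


Let A = from Plant X, D = defective

Given:
- P(A) = 0.5429, P(B) = 0.4571
- P(D|A) = 0.0436, P(D|B) = 0.1000

Step 1: Find P(D)
P(D) = P(D|A)P(A) + P(D|B)P(B)
     = 0.0436 × 0.5429 + 0.1000 × 0.4571
     = 0.02367044 + 0.04571000
     = 0.06938044

Step 2: Apply Bayes' theorem
P(A|D) = P(D|A)P(A) / P(D)
       = 0.02367044 / 0.06938044
       = 0.3412


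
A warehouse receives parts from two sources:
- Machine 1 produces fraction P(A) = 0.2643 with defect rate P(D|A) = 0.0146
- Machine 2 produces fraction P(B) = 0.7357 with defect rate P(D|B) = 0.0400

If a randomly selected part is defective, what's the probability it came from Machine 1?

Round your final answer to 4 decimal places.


Let A = from Machine 1, D = defective

Given:
- P(A) = 0.2643, P(B) = 0.7357
- P(D|A) = 0.0146, P(D|B) = 0.0400

Step 1: Find P(D)
P(D) = P(D|A)P(A) + P(D|B)P(B)
     = 0.0146 × 0.2643 + 0.0400 × 0.7357
     = 0.00385878 + 0.02942800
     = 0.03328678

Step 2: Apply Bayes' theorem
P(A|D) = P(D|A)P(A) / P(D)
       = 0.00385878 / 0.03328678
       = 0.1159


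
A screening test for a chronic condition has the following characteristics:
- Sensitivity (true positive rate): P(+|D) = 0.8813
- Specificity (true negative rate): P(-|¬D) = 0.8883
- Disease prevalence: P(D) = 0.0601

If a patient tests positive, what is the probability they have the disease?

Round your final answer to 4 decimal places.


Let D = has disease, + = positive test

Given:
- P(D) = 0.0601 (prevalence)
- P(+|D) = 0.8813 (sensitivity)
- P(-|¬D) = 0.8883 (specificity)
- P(+|¬D) = 0.1117 (false positive rate = 1 - specificity)

Step 1: Find P(+)
P(+) = P(+|D)P(D) + P(+|¬D)P(¬D)
     = 0.8813 × 0.0601 + 0.1117 × 0.9399
     = 0.05296613 + 0.10498683
     = 0.15795296

Step 2: Apply Bayes' theorem for P(D|+)
P(D|+) = P(+|D)P(D) / P(+)
       = 0.05296613 / 0.15795296
       = 0.3353


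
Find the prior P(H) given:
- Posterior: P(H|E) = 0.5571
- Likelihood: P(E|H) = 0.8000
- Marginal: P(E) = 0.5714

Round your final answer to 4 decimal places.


From Bayes' theorem: P(H|E) = P(E|H) × P(H) / P(E)

Rearranging for P(H):
P(H) = P(H|E) × P(E) / P(E|H)
     = 0.5571 × 0.5714 / 0.8000
     = 0.31832694 / 0.8000
     = 0.3979


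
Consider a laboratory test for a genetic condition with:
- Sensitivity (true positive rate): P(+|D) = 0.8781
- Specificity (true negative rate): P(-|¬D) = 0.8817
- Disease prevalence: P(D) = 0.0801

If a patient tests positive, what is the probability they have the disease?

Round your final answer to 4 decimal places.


Let D = has disease, + = positive test

Given:
- P(D) = 0.0801 (prevalence)
- P(+|D) = 0.8781 (sensitivity)
- P(-|¬D) = 0.8817 (specificity)
- P(+|¬D) = 0.1183 (false positive rate = 1 - specificity)

Step 1: Find P(+)
P(+) = P(+|D)P(D) + P(+|¬D)P(¬D)
     = 0.8781 × 0.0801 + 0.1183 × 0.9199
     = 0.07033581 + 0.10882417
     = 0.17915998

Step 2: Apply Bayes' theorem for P(D|+)
P(D|+) = P(+|D)P(D) / P(+)
       = 0.07033581 / 0.17915998
       = 0.3926


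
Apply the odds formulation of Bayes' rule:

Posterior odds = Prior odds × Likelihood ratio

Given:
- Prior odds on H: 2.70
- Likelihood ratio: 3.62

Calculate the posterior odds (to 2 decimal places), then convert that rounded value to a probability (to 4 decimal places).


Step 1: Calculate posterior odds
Posterior odds = Prior odds × LR
               = 2.70 × 3.62
               = 9.77

Step 2: Convert to probability
P(H|E) = Posterior odds / (1 + Posterior odds)
       = 9.77 / (1 + 9.77)
       = 9.77 / 10.77
       = 0.9071

The evidence increased P(H) from 0.7297 to 0.9071.


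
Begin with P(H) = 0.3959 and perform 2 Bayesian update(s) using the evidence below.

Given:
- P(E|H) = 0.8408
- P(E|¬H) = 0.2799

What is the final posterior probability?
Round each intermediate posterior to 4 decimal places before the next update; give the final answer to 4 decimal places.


Sequential Bayesian updating:

Initial prior: P(H) = 0.3959

Update 1:
  P(E) = 0.8408 × 0.3959 + 0.2799 × 0.6041 = 0.33287272 + 0.16908759 = 0.50196031
  P(H|E) = 0.33287272 / 0.50196031 = 0.6631

Update 2:
  P(E) = 0.8408 × 0.6631 + 0.2799 × 0.3369 = 0.55753448 + 0.09429831 = 0.65183279
  P(H|E) = 0.55753448 / 0.65183279 = 0.8553

Final posterior: 0.8553


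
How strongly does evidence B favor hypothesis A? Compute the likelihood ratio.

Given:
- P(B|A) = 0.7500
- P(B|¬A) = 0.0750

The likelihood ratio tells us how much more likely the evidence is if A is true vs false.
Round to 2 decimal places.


Likelihood Ratio (LR) = P(B|A) / P(B|¬A)

LR = 0.7500 / 0.0750
   = 10.00

The evidence is 10.00 times more likely if A is true than if A is false.
LR > 1, so observing B raises the odds in favor of A.


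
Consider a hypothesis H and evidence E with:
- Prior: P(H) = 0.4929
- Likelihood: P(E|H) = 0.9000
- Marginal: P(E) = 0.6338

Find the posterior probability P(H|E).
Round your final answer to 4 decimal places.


Using Bayes' theorem:

P(H|E) = P(E|H) × P(H) / P(E)
       = 0.9000 × 0.4929 / 0.6338
       = 0.44361000 / 0.6338
       = 0.6999

The evidence strengthens our belief in H.
Prior: 0.4929 → Posterior: 0.6999


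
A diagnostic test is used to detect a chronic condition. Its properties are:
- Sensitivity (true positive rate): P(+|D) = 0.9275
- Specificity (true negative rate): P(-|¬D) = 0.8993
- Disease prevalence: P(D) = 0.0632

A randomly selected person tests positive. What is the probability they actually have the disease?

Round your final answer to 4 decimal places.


Let D = has disease, + = positive test

Given:
- P(D) = 0.0632 (prevalence)
- P(+|D) = 0.9275 (sensitivity)
- P(-|¬D) = 0.8993 (specificity)
- P(+|¬D) = 0.1007 (false positive rate = 1 - specificity)

Step 1: Find P(+)
P(+) = P(+|D)P(D) + P(+|¬D)P(¬D)
     = 0.9275 × 0.0632 + 0.1007 × 0.9368
     = 0.05861800 + 0.09433576
     = 0.15295376

Step 2: Apply Bayes' theorem for P(D|+)
P(D|+) = P(+|D)P(D) / P(+)
       = 0.05861800 / 0.15295376
       = 0.3832


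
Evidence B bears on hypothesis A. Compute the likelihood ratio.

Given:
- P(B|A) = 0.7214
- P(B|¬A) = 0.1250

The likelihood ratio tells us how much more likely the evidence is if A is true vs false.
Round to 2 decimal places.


Likelihood Ratio (LR) = P(B|A) / P(B|¬A)

LR = 0.7214 / 0.1250
   = 5.77

The evidence is 5.77 times more likely if A is true than if A is false.
Because LR exceeds 1, B is evidence for A.


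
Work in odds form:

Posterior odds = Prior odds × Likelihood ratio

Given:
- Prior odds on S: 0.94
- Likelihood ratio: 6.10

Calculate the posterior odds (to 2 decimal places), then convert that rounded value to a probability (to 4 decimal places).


Step 1: Calculate posterior odds
Posterior odds = Prior odds × LR
               = 0.94 × 6.10
               = 5.73

Step 2: Convert to probability
P(S|E) = Posterior odds / (1 + Posterior odds)
       = 5.73 / (1 + 5.73)
       = 5.73 / 6.73
       = 0.8514

The evidence increased P(S) from 0.4845 to 0.8514.


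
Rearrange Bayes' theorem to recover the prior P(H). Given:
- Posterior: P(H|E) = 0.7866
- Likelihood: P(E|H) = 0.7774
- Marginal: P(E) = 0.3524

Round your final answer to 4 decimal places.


From Bayes' theorem: P(H|E) = P(E|H) × P(H) / P(E)

Rearranging for P(H):
P(H) = P(H|E) × P(E) / P(E|H)
     = 0.7866 × 0.3524 / 0.7774
     = 0.27719784 / 0.7774
     = 0.3566


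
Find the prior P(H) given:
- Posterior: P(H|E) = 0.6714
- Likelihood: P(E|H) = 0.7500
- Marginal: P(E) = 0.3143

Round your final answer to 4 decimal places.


From Bayes' theorem: P(H|E) = P(E|H) × P(H) / P(E)

Rearranging for P(H):
P(H) = P(H|E) × P(E) / P(E|H)
     = 0.6714 × 0.3143 / 0.7500
     = 0.21102102 / 0.7500
     = 0.2814


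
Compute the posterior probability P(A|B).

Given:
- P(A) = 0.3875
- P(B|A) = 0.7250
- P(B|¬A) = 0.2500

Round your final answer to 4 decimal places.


Bayes' theorem: P(A|B) = P(B|A) × P(A) / P(B)

Step 1: Calculate P(B) using law of total probability
P(B) = P(B|A)P(A) + P(B|¬A)P(¬A)
     = 0.7250 × 0.3875 + 0.2500 × 0.6125
     = 0.28093750 + 0.15312500
     = 0.43406250

Step 2: Apply Bayes' theorem
P(A|B) = P(B|A) × P(A) / P(B)
       = 0.28093750 / 0.43406250
       = 0.6472


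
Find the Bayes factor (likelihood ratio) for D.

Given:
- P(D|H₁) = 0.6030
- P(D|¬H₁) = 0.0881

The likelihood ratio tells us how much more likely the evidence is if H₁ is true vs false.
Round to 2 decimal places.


Likelihood Ratio (LR) = P(D|H₁) / P(D|¬H₁)

LR = 0.6030 / 0.0881
   = 6.84

The evidence is 6.84 times more likely if H₁ is true than if H₁ is false.
Since LR > 1, the evidence supports H₁ over ¬H₁.


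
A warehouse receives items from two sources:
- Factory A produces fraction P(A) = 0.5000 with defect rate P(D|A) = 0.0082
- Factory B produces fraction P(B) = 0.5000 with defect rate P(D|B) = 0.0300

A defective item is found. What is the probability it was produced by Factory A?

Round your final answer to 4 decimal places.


Let A = from Factory A, D = defective

Given:
- P(A) = 0.5000, P(B) = 0.5000
- P(D|A) = 0.0082, P(D|B) = 0.0300

Step 1: Find P(D)
P(D) = P(D|A)P(A) + P(D|B)P(B)
     = 0.0082 × 0.5000 + 0.0300 × 0.5000
     = 0.00410000 + 0.01500000
     = 0.01910000

Step 2: Apply Bayes' theorem
P(A|D) = P(D|A)P(A) / P(D)
       = 0.00410000 / 0.01910000
       = 0.2147


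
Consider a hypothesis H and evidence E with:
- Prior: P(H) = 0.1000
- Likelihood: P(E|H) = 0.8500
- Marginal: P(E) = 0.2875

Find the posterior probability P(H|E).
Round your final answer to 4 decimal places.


Using Bayes' theorem:

P(H|E) = P(E|H) × P(H) / P(E)
       = 0.8500 × 0.1000 / 0.2875
       = 0.08500000 / 0.2875
       = 0.2957

The evidence strengthens our belief in H.
Prior: 0.1000 → Posterior: 0.2957


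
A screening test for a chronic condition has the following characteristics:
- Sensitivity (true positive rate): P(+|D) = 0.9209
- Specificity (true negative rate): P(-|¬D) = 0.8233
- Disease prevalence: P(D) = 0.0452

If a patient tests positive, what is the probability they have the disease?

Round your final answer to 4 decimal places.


Let D = has disease, + = positive test

Given:
- P(D) = 0.0452 (prevalence)
- P(+|D) = 0.9209 (sensitivity)
- P(-|¬D) = 0.8233 (specificity)
- P(+|¬D) = 0.1767 (false positive rate = 1 - specificity)

Step 1: Find P(+)
P(+) = P(+|D)P(D) + P(+|¬D)P(¬D)
     = 0.9209 × 0.0452 + 0.1767 × 0.9548
     = 0.04162468 + 0.16871316
     = 0.21033784

Step 2: Apply Bayes' theorem for P(D|+)
P(D|+) = P(+|D)P(D) / P(+)
       = 0.04162468 / 0.21033784
       = 0.1979


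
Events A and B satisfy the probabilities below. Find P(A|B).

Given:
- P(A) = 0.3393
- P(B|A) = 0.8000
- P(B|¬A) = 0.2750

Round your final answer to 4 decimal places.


Bayes' theorem: P(A|B) = P(B|A) × P(A) / P(B)

Step 1: Calculate P(B) using law of total probability
P(B) = P(B|A)P(A) + P(B|¬A)P(¬A)
     = 0.8000 × 0.3393 + 0.2750 × 0.6607
     = 0.27144000 + 0.18169250
     = 0.45313250

Step 2: Apply Bayes' theorem
P(A|B) = P(B|A) × P(A) / P(B)
       = 0.27144000 / 0.45313250
       = 0.5990


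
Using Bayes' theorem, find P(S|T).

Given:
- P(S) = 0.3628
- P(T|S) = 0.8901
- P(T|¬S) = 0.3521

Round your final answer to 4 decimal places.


Bayes' theorem: P(S|T) = P(T|S) × P(S) / P(T)

Step 1: Calculate P(T) using law of total probability
P(T) = P(T|S)P(S) + P(T|¬S)P(¬S)
     = 0.8901 × 0.3628 + 0.3521 × 0.6372
     = 0.32292828 + 0.22435812
     = 0.54728640

Step 2: Apply Bayes' theorem
P(S|T) = P(T|S) × P(S) / P(T)
       = 0.32292828 / 0.54728640
       = 0.5901


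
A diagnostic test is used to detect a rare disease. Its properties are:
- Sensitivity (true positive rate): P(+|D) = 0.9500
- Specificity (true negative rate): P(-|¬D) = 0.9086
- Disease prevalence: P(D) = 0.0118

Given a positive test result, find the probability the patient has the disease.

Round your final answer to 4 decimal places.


Let D = has disease, + = positive test

Given:
- P(D) = 0.0118 (prevalence)
- P(+|D) = 0.9500 (sensitivity)
- P(-|¬D) = 0.9086 (specificity)
- P(+|¬D) = 0.0914 (false positive rate = 1 - specificity)

Step 1: Find P(+)
P(+) = P(+|D)P(D) + P(+|¬D)P(¬D)
     = 0.9500 × 0.0118 + 0.0914 × 0.9882
     = 0.01121000 + 0.09032148
     = 0.10153148

Step 2: Apply Bayes' theorem for P(D|+)
P(D|+) = P(+|D)P(D) / P(+)
       = 0.01121000 / 0.10153148
       = 0.1104


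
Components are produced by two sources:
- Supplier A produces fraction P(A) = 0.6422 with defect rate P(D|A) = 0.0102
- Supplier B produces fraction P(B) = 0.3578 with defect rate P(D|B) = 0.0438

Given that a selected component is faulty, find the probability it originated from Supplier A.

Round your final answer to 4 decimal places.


Let A = from Supplier A, D = faulty

Given:
- P(A) = 0.6422, P(B) = 0.3578
- P(D|A) = 0.0102, P(D|B) = 0.0438

Step 1: Find P(D)
P(D) = P(D|A)P(A) + P(D|B)P(B)
     = 0.0102 × 0.6422 + 0.0438 × 0.3578
     = 0.00655044 + 0.01567164
     = 0.02222208

Step 2: Apply Bayes' theorem
P(A|D) = P(D|A)P(A) / P(D)
       = 0.00655044 / 0.02222208
       = 0.2948


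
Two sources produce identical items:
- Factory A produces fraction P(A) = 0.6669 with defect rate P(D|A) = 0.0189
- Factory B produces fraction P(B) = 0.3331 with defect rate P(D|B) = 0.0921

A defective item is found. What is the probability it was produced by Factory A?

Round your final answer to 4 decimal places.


Let A = from Factory A, D = defective

Given:
- P(A) = 0.6669, P(B) = 0.3331
- P(D|A) = 0.0189, P(D|B) = 0.0921

Step 1: Find P(D)
P(D) = P(D|A)P(A) + P(D|B)P(B)
     = 0.0189 × 0.6669 + 0.0921 × 0.3331
     = 0.01260441 + 0.03067851
     = 0.04328292

Step 2: Apply Bayes' theorem
P(A|D) = P(D|A)P(A) / P(D)
       = 0.01260441 / 0.04328292
       = 0.2912


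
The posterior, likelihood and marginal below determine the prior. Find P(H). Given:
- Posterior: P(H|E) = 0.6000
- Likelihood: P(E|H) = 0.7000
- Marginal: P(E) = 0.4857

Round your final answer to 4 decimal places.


From Bayes' theorem: P(H|E) = P(E|H) × P(H) / P(E)

Rearranging for P(H):
P(H) = P(H|E) × P(E) / P(E|H)
     = 0.6000 × 0.4857 / 0.7000
     = 0.29142000 / 0.7000
     = 0.4163


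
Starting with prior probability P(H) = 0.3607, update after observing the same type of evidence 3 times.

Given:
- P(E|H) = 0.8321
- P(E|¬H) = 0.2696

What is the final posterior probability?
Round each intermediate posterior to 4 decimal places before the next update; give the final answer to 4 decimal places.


Sequential Bayesian updating:

Initial prior: P(H) = 0.3607

Update 1:
  P(E) = 0.8321 × 0.3607 + 0.2696 × 0.6393 = 0.30013847 + 0.17235528 = 0.47249375
  P(H|E) = 0.30013847 / 0.47249375 = 0.6352

Update 2:
  P(E) = 0.8321 × 0.6352 + 0.2696 × 0.3648 = 0.52854992 + 0.09835008 = 0.62690000
  P(H|E) = 0.52854992 / 0.62690000 = 0.8431

Update 3:
  P(E) = 0.8321 × 0.8431 + 0.2696 × 0.1569 = 0.70154351 + 0.04230024 = 0.74384375
  P(H|E) = 0.70154351 / 0.74384375 = 0.9431

Final posterior: 0.9431


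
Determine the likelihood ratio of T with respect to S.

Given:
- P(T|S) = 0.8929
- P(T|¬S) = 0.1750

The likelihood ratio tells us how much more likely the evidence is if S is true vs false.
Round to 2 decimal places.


Likelihood Ratio (LR) = P(T|S) / P(T|¬S)

LR = 0.8929 / 0.1750
   = 5.10

The evidence is 5.10 times more likely if S is true than if S is false.
Because LR exceeds 1, T is evidence for S.


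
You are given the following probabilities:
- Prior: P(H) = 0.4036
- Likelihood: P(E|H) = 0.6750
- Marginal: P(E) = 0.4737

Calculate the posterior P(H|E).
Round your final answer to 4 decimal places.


Using Bayes' theorem:

P(H|E) = P(E|H) × P(H) / P(E)
       = 0.6750 × 0.4036 / 0.4737
       = 0.27243000 / 0.4737
       = 0.5751

The evidence strengthens our belief in H.
Prior: 0.4036 → Posterior: 0.5751


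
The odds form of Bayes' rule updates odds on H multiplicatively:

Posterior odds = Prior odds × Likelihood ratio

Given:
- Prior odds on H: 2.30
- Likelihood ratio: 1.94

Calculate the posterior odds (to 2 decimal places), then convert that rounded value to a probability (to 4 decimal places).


Step 1: Calculate posterior odds
Posterior odds = Prior odds × LR
               = 2.30 × 1.94
               = 4.46

Step 2: Convert to probability
P(H|E) = Posterior odds / (1 + Posterior odds)
       = 4.46 / (1 + 4.46)
       = 4.46 / 5.46
       = 0.8168

The evidence increased P(H) from 0.6970 to 0.8168.


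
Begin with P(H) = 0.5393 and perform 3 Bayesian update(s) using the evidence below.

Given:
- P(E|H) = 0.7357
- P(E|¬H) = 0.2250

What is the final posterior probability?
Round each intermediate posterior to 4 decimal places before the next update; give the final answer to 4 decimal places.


Sequential Bayesian updating:

Initial prior: P(H) = 0.5393

Update 1:
  P(E) = 0.7357 × 0.5393 + 0.2250 × 0.4607 = 0.39676301 + 0.10365750 = 0.50042051
  P(H|E) = 0.39676301 / 0.50042051 = 0.7929

Update 2:
  P(E) = 0.7357 × 0.7929 + 0.2250 × 0.2071 = 0.58333653 + 0.04659750 = 0.62993403
  P(H|E) = 0.58333653 / 0.62993403 = 0.9260

Update 3:
  P(E) = 0.7357 × 0.9260 + 0.2250 × 0.0740 = 0.68125820 + 0.01665000 = 0.69790820
  P(H|E) = 0.68125820 / 0.69790820 = 0.9761

Final posterior: 0.9761


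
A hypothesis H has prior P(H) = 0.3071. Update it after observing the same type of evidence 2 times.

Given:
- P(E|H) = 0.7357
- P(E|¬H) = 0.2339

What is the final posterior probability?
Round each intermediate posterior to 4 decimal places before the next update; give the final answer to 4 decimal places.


Sequential Bayesian updating:

Initial prior: P(H) = 0.3071

Update 1:
  P(E) = 0.7357 × 0.3071 + 0.2339 × 0.6929 = 0.22593347 + 0.16206931 = 0.38800278
  P(H|E) = 0.22593347 / 0.38800278 = 0.5823

Update 2:
  P(E) = 0.7357 × 0.5823 + 0.2339 × 0.4177 = 0.42839811 + 0.09770003 = 0.52609814
  P(H|E) = 0.42839811 / 0.52609814 = 0.8143

Final posterior: 0.8143


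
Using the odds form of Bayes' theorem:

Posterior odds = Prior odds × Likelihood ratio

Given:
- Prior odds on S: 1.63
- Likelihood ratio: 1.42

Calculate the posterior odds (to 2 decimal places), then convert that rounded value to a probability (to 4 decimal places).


Step 1: Calculate posterior odds
Posterior odds = Prior odds × LR
               = 1.63 × 1.42
               = 2.31

Step 2: Convert to probability
P(S|E) = Posterior odds / (1 + Posterior odds)
       = 2.31 / (1 + 2.31)
       = 2.31 / 3.31
       = 0.6979

The evidence increased P(S) from 0.6198 to 0.6979.


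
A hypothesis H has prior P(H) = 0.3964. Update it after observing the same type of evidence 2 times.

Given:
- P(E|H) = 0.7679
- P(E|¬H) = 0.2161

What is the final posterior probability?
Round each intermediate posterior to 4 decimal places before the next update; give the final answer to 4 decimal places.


Sequential Bayesian updating:

Initial prior: P(H) = 0.3964

Update 1:
  P(E) = 0.7679 × 0.3964 + 0.2161 × 0.6036 = 0.30439556 + 0.13043796 = 0.43483352
  P(H|E) = 0.30439556 / 0.43483352 = 0.7000

Update 2:
  P(E) = 0.7679 × 0.7000 + 0.2161 × 0.3000 = 0.53753000 + 0.06483000 = 0.60236000
  P(H|E) = 0.53753000 / 0.60236000 = 0.8924

Final posterior: 0.8924


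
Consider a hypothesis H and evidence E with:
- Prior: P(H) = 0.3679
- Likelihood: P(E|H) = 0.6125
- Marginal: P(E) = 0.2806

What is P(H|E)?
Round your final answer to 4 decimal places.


Using Bayes' theorem:

P(H|E) = P(E|H) × P(H) / P(E)
       = 0.6125 × 0.3679 / 0.2806
       = 0.22533875 / 0.2806
       = 0.8031

The evidence strengthens our belief in H.
Prior: 0.3679 → Posterior: 0.8031


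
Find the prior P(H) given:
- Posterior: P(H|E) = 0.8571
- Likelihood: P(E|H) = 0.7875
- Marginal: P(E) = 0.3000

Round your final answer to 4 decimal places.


From Bayes' theorem: P(H|E) = P(E|H) × P(H) / P(E)

Rearranging for P(H):
P(H) = P(H|E) × P(E) / P(E|H)
     = 0.8571 × 0.3000 / 0.7875
     = 0.25713000 / 0.7875
     = 0.3265


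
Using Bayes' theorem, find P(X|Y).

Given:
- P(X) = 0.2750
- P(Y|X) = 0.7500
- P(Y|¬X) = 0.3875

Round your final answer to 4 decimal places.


Bayes' theorem: P(X|Y) = P(Y|X) × P(X) / P(Y)

Step 1: Calculate P(Y) using law of total probability
P(Y) = P(Y|X)P(X) + P(Y|¬X)P(¬X)
     = 0.7500 × 0.2750 + 0.3875 × 0.7250
     = 0.20625000 + 0.28093750
     = 0.48718750

Step 2: Apply Bayes' theorem
P(X|Y) = P(Y|X) × P(X) / P(Y)
       = 0.20625000 / 0.48718750
       = 0.4233


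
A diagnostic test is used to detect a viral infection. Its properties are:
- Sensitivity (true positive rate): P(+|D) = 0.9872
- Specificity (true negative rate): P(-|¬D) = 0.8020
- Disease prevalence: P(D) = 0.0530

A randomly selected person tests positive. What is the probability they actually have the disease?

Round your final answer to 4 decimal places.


Let D = has disease, + = positive test

Given:
- P(D) = 0.0530 (prevalence)
- P(+|D) = 0.9872 (sensitivity)
- P(-|¬D) = 0.8020 (specificity)
- P(+|¬D) = 0.1980 (false positive rate = 1 - specificity)

Step 1: Find P(+)
P(+) = P(+|D)P(D) + P(+|¬D)P(¬D)
     = 0.9872 × 0.0530 + 0.1980 × 0.9470
     = 0.05232160 + 0.18750600
     = 0.23982760

Step 2: Apply Bayes' theorem for P(D|+)
P(D|+) = P(+|D)P(D) / P(+)
       = 0.05232160 / 0.23982760
       = 0.2182


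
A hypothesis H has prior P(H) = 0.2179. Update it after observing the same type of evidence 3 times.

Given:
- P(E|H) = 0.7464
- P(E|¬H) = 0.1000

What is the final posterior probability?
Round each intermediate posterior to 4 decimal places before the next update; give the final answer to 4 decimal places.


Sequential Bayesian updating:

Initial prior: P(H) = 0.2179

Update 1:
  P(E) = 0.7464 × 0.2179 + 0.1000 × 0.7821 = 0.16264056 + 0.07821000 = 0.24085056
  P(H|E) = 0.16264056 / 0.24085056 = 0.6753

Update 2:
  P(E) = 0.7464 × 0.6753 + 0.1000 × 0.3247 = 0.50404392 + 0.03247000 = 0.53651392
  P(H|E) = 0.50404392 / 0.53651392 = 0.9395

Update 3:
  P(E) = 0.7464 × 0.9395 + 0.1000 × 0.0605 = 0.70124280 + 0.00605000 = 0.70729280
  P(H|E) = 0.70124280 / 0.70729280 = 0.9914

Final posterior: 0.9914


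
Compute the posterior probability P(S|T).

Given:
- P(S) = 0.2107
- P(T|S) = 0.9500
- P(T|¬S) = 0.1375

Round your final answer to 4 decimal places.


Bayes' theorem: P(S|T) = P(T|S) × P(S) / P(T)

Step 1: Calculate P(T) using law of total probability
P(T) = P(T|S)P(S) + P(T|¬S)P(¬S)
     = 0.9500 × 0.2107 + 0.1375 × 0.7893
     = 0.20016500 + 0.10852875
     = 0.30869375

Step 2: Apply Bayes' theorem
P(S|T) = P(T|S) × P(S) / P(T)
       = 0.20016500 / 0.30869375
       = 0.6484


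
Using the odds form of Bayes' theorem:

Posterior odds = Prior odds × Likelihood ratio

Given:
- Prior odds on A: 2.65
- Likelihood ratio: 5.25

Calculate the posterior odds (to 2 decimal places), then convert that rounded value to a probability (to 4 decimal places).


Step 1: Calculate posterior odds
Posterior odds = Prior odds × LR
               = 2.65 × 5.25
               = 13.91

Step 2: Convert to probability
P(A|E) = Posterior odds / (1 + Posterior odds)
       = 13.91 / (1 + 13.91)
       = 13.91 / 14.91
       = 0.9329

The evidence increased P(A) from 0.7260 to 0.9329.
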